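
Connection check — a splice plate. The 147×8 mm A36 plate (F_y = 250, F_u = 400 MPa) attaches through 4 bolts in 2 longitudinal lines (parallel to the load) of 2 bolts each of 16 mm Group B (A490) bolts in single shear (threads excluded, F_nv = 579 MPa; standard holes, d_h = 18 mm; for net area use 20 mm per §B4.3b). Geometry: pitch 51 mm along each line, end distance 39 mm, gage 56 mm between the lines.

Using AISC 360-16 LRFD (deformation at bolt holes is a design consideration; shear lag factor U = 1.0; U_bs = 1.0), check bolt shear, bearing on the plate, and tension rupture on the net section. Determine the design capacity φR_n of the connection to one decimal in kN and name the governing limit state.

Bolt shear: A_b = π(16)²/4 = 201.06 mm². φR_n = 0.75 × 579 × 201.06 × 4 × 1 = 349.2 kN.
Bearing (8 mm plate, F_u = 400 MPa): end bolts L_c = 39 − 18/2 = 30, R_n = min(1.2×30×8×400, 2.4×16×8×400) = 115.2 kN/bolt; interior L_c = 51 − 18 = 33, R_n = 122.88 kN/bolt. φR_n = 0.75 × (2×115.2 + 2×122.88) = 357.1 kN.
Tension rupture (net): A_n = (147 − 2×20)×8 = 856 mm² (U = 1.0, A_e = A_n). φR_n = 0.75 × 400 × 856 = 256.8 kN.
Governing: min(349.2, 357.1, 256.8) = 256.8 kN → net-section rupture.

256.8 kN (net-section rupture governs)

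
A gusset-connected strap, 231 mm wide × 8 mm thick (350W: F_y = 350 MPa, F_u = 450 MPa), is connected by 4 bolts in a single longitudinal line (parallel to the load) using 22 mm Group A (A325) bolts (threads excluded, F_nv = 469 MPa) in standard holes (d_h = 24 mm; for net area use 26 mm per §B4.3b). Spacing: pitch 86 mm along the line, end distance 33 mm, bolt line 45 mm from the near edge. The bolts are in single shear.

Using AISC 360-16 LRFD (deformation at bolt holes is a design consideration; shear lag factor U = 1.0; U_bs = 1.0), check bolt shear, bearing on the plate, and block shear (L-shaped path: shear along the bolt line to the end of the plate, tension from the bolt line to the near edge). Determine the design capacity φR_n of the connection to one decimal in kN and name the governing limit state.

410.4 kN (block shear governs)

Bolt shear: A_b = π(22)²/4 = 380.13 mm². φR_n = 0.75 × 469 × 380.13 × 4 × 1 = 534.8 kN.
Bearing (8 mm plate, F_u = 450 MPa): end bolts L_c = 33 − 24/2 = 21, R_n = min(1.2×21×8×450, 2.4×22×8×450) = 90.72 kN/bolt; interior L_c = 86 − 24 = 62, R_n = 190.08 kN/bolt. φR_n = 0.75 × (1×90.72 + 3×190.08) = 495.7 kN.
Block shear: shear path 1×[33+3×86] = 1×291 mm, A_gv = 2328, A_nv = 1×(291 − 3.5×26)×8 = 1600 mm²; tension to near edge: (45 − 0.5×26)×8 = 256 mm². R_n = min(0.6×450×1600, 0.6×350×2328) + 1.0×450×256 = min(432, 488.88) + 115.2 = 547.2 kN. φR_n = 0.75 × 547.2 = 410.4 kN.
Governing: min(534.8, 495.7, 410.4) = 410.4 kN → block shear.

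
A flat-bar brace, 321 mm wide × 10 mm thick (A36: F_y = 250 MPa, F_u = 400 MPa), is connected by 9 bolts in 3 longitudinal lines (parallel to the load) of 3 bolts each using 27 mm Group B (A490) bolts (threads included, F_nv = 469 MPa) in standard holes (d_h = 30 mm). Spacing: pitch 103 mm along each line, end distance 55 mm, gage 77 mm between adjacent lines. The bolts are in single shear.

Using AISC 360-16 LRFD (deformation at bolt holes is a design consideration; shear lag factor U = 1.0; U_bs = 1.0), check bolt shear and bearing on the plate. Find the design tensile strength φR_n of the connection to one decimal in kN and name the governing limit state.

1598.4 kN (bearing governs)

Bolt shear: A_b = π(27)²/4 = 572.56 mm². φR_n = 0.75 × 469 × 572.56 × 9 × 1 = 1812.6 kN.
Bearing (10 mm plate, F_u = 400 MPa): end bolts L_c = 55 − 30/2 = 40, R_n = min(1.2×40×10×400, 2.4×27×10×400) = 192 kN/bolt; interior L_c = 103 − 30 = 73, R_n = 259.2 kN/bolt. φR_n = 0.75 × (3×192 + 6×259.2) = 1598.4 kN.
Governing: min(1812.6, 1598.4) = 1598.4 kN → bearing.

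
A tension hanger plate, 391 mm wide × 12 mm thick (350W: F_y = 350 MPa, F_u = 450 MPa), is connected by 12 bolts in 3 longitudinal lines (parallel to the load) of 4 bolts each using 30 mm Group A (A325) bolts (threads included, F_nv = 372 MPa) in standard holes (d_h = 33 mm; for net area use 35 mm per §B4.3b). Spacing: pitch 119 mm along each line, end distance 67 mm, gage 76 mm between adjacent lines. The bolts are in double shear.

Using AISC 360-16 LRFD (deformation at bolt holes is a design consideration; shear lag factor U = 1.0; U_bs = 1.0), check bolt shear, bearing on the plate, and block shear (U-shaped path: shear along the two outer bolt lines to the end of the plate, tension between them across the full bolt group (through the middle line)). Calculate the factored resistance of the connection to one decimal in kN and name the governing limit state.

1797.4 kN (block shear governs)

Bolt shear: A_b = π(30)²/4 = 706.86 mm². φR_n = 0.75 × 372 × 706.86 × 12 × 2 = 4733.1 kN.
Bearing (12 mm plate, F_u = 450 MPa): end bolts L_c = 67 − 33/2 = 50.5, R_n = min(1.2×50.5×12×450, 2.4×30×12×450) = 327.24 kN/bolt; interior L_c = 119 − 33 = 86, R_n = 388.8 kN/bolt. φR_n = 0.75 × (3×327.24 + 9×388.8) = 3360.7 kN.
Block shear: shear path 2×[67+3×119] = 2×424 mm, A_gv = 10176, A_nv = 2×(424 − 3.5×35)×12 = 7236 mm²; tension across gage: (152 − 2×35)×12 = 984 mm². R_n = min(0.6×450×7236, 0.6×350×10176) + 1.0×450×984 = min(1953.7, 2137) + 442.8 = 2396.5 kN. φR_n = 0.75 × 2396.5 = 1797.4 kN.
Governing: min(4733.1, 3360.7, 1797.4) = 1797.4 kN → block shear.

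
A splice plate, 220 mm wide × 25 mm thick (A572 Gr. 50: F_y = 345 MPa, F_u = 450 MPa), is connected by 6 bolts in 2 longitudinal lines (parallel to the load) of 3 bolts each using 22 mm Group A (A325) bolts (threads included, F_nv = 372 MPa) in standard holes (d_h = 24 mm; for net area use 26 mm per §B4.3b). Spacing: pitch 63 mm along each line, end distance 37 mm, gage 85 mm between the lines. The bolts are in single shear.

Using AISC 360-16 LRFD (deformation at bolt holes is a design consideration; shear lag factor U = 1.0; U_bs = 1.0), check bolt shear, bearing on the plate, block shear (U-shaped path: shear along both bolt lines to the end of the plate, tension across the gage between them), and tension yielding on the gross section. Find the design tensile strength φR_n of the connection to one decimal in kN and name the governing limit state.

Bolt shear: A_b = π(22)²/4 = 380.13 mm². φR_n = 0.75 × 372 × 380.13 × 6 × 1 = 636.3 kN.
Bearing (25 mm plate, F_u = 450 MPa): end bolts L_c = 37 − 24/2 = 25, R_n = min(1.2×25×25×450, 2.4×22×25×450) = 337.5 kN/bolt; interior L_c = 63 − 24 = 39, R_n = 526.5 kN/bolt. φR_n = 0.75 × (2×337.5 + 4×526.5) = 2085.8 kN.
Block shear: shear path 2×[37+2×63] = 2×163 mm, A_gv = 8150, A_nv = 2×(163 − 2.5×26)×25 = 4900 mm²; tension across gage: (85 − 1×26)×25 = 1475 mm². R_n = min(0.6×450×4900, 0.6×345×8150) + 1.0×450×1475 = min(1323, 1687.1) + 663.75 = 1986.8 kN. φR_n = 0.75 × 1986.8 = 1490.1 kN.
Tension yield (gross): A_g = 220×25 = 5500 mm². φR_n = 0.90 × 345 × 5500 = 1707.8 kN.
Governing: min(636.3, 2085.8, 1490.1, 1707.8) = 636.3 kN → bolt shear.

636.3 kN (bolt shear governs)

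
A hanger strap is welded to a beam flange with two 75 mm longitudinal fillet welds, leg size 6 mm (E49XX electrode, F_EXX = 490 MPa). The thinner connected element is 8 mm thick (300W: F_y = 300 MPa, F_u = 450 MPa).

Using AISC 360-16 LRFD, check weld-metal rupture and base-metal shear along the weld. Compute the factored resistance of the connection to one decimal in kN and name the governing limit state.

Weld metal: throat = 0.707×6 = 4.242 mm, L = 2×75 = 150 mm. φR_n = 0.75 × 0.6 × 490 × 4.242 × 150 = 140.3 kN.
Base metal shear (8 mm plate): yield φR_n = 1.0×0.6×300×8×150 = 216.0 kN; rupture φR_n = 0.75×0.6×450×8×150 = 243.0 kN; take 216.0 kN (yield).
Governing: min(140.3, 216.0) = 140.3 kN → weld metal.

140.3 kN (weld metal governs)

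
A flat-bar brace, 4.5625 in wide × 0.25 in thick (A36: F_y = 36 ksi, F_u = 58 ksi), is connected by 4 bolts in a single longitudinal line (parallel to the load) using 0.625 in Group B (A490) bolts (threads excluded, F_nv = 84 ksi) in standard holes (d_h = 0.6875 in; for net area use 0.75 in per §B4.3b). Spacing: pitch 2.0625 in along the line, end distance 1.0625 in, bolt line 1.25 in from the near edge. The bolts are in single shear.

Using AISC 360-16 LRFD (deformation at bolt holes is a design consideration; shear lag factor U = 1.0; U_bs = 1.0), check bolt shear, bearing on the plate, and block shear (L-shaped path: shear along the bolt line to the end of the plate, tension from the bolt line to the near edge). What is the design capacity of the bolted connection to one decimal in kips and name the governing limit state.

38.9 kips (block shear governs)

Bolt shear: A_b = π(0.625)²/4 = 0.3068 in². φR_n = 0.75 × 84 × 0.3068 × 4 × 1 = 77.3 kips.
Bearing (0.25 in plate, F_u = 58 ksi): end bolts L_c = 1.0625 − 0.6875/2 = 0.71875, R_n = min(1.2×0.71875×0.25×58, 2.4×0.625×0.25×58) = 12.506 kips/bolt; interior L_c = 2.0625 − 0.6875 = 1.375, R_n = 21.75 kips/bolt. φR_n = 0.75 × (1×12.506 + 3×21.75) = 58.3 kips.
Block shear: shear path 1×[1.0625+3×2.0625] = 1×7.25 in, A_gv = 1.8125, A_nv = 1×(7.25 − 3.5×0.75)×0.25 = 1.1563 in²; tension to near edge: (1.25 − 0.5×0.75)×0.25 = 0.21875 in². R_n = min(0.6×58×1.1563, 0.6×36×1.8125) + 1.0×58×0.21875 = min(40.239, 39.15) + 12.688 = 51.838 kips. φR_n = 0.75 × 51.838 = 38.9 kips.
Governing: min(77.3, 58.3, 38.9) = 38.9 kips → block shear.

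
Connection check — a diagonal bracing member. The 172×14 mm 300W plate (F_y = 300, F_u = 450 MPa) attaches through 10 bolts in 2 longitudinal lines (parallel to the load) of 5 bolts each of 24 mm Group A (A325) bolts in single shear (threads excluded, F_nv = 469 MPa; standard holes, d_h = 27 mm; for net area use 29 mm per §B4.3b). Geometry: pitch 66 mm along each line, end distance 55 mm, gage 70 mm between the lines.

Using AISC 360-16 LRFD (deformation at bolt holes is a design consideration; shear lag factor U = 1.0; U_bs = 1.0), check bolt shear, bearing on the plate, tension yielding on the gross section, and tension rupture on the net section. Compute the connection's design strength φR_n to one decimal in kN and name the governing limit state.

Bolt shear: A_b = π(24)²/4 = 452.39 mm². φR_n = 0.75 × 469 × 452.39 × 10 × 1 = 1591.3 kN.
Bearing (14 mm plate, F_u = 450 MPa): end bolts L_c = 55 − 27/2 = 41.5, R_n = min(1.2×41.5×14×450, 2.4×24×14×450) = 313.74 kN/bolt; interior L_c = 66 − 27 = 39, R_n = 294.84 kN/bolt. φR_n = 0.75 × (2×313.74 + 8×294.84) = 2239.7 kN.
Tension yield (gross): A_g = 172×14 = 2408 mm². φR_n = 0.90 × 300 × 2408 = 650.2 kN.
Tension rupture (net): A_n = (172 − 2×29)×14 = 1596 mm² (U = 1.0, A_e = A_n). φR_n = 0.75 × 450 × 1596 = 538.7 kN.
Governing: min(1591.3, 2239.7, 650.2, 538.7) = 538.7 kN → net-section rupture.

538.7 kN (net-section rupture governs)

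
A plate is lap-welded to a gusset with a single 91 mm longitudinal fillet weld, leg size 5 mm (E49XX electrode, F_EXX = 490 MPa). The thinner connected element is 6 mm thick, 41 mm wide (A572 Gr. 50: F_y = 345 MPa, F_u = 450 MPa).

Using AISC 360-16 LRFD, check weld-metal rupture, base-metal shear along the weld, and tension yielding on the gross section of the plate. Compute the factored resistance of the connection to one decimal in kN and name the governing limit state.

Weld metal: throat = 0.707×5 = 3.535 mm, L = 91 mm. φR_n = 0.75 × 0.6 × 490 × 3.535 × 91 = 70.9 kN.
Base metal shear (6 mm plate): yield φR_n = 1.0×0.6×345×6×91 = 113.0 kN; rupture φR_n = 0.75×0.6×450×6×91 = 110.6 kN; take 110.6 kN (rupture).
Tension yield (gross): A_g = 41×6 = 246 mm². φR_n = 0.90 × 345 × 246 = 76.4 kN.
Governing: min(70.9, 110.6, 76.4) = 70.9 kN → weld metal.

70.9 kN (weld metal governs)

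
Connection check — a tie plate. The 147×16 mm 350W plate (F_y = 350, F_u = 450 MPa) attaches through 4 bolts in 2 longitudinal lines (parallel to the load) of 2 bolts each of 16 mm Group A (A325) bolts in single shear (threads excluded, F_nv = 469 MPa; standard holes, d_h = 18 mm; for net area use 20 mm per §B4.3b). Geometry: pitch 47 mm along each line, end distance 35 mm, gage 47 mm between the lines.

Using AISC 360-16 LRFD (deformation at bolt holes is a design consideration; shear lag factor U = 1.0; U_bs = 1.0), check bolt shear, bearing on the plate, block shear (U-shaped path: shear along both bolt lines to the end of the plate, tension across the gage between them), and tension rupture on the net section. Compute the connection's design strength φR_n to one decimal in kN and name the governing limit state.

Bolt shear: A_b = π(16)²/4 = 201.06 mm². φR_n = 0.75 × 469 × 201.06 × 4 × 1 = 282.9 kN.
Bearing (16 mm plate, F_u = 450 MPa): end bolts L_c = 35 − 18/2 = 26, R_n = min(1.2×26×16×450, 2.4×16×16×450) = 224.64 kN/bolt; interior L_c = 47 − 18 = 29, R_n = 250.56 kN/bolt. φR_n = 0.75 × (2×224.64 + 2×250.56) = 712.8 kN.
Block shear: shear path 2×[35+1×47] = 2×82 mm, A_gv = 2624, A_nv = 2×(82 − 1.5×20)×16 = 1664 mm²; tension across gage: (47 − 1×20)×16 = 432 mm². R_n = min(0.6×450×1664, 0.6×350×2624) + 1.0×450×432 = min(449.28, 551.04) + 194.4 = 643.68 kN. φR_n = 0.75 × 643.68 = 482.8 kN.
Tension rupture (net): A_n = (147 − 2×20)×16 = 1712 mm² (U = 1.0, A_e = A_n). φR_n = 0.75 × 450 × 1712 = 577.8 kN.
Governing: min(282.9, 712.8, 482.8, 577.8) = 282.9 kN → bolt shear.

282.9 kN (bolt shear governs)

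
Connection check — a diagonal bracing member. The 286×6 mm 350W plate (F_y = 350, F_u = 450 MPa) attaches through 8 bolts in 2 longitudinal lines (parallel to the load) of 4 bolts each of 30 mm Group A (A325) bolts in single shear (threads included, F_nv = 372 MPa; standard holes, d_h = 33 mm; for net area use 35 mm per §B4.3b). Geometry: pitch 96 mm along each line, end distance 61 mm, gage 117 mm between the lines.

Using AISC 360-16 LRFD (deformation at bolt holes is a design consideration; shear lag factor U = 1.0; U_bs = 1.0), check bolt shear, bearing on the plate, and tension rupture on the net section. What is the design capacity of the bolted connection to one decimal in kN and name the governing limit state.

437.4 kN (net-section rupture governs)

Bolt shear: A_b = π(30)²/4 = 706.86 mm². φR_n = 0.75 × 372 × 706.86 × 8 × 1 = 1577.7 kN.
Bearing (6 mm plate, F_u = 450 MPa): end bolts L_c = 61 − 33/2 = 44.5, R_n = min(1.2×44.5×6×450, 2.4×30×6×450) = 144.18 kN/bolt; interior L_c = 96 − 33 = 63, R_n = 194.4 kN/bolt. φR_n = 0.75 × (2×144.18 + 6×194.4) = 1091.1 kN.
Tension rupture (net): A_n = (286 − 2×35)×6 = 1296 mm² (U = 1.0, A_e = A_n). φR_n = 0.75 × 450 × 1296 = 437.4 kN.
Governing: min(1577.7, 1091.1, 437.4) = 437.4 kN → net-section rupture.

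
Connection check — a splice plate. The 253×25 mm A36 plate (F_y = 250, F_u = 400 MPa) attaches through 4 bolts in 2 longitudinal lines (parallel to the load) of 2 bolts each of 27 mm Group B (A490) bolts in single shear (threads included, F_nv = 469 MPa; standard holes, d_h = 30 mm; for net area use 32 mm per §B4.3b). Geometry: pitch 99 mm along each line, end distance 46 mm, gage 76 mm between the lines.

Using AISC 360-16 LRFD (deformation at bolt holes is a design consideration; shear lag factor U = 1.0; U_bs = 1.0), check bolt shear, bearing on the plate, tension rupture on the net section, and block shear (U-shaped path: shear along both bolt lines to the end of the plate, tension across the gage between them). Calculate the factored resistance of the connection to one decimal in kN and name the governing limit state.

805.6 kN (bolt shear governs)

Bolt shear: A_b = π(27)²/4 = 572.56 mm². φR_n = 0.75 × 469 × 572.56 × 4 × 1 = 805.6 kN.
Bearing (25 mm plate, F_u = 400 MPa): end bolts L_c = 46 − 30/2 = 31, R_n = min(1.2×31×25×400, 2.4×27×25×400) = 372 kN/bolt; interior L_c = 99 − 30 = 69, R_n = 648 kN/bolt. φR_n = 0.75 × (2×372 + 2×648) = 1530.0 kN.
Tension rupture (net): A_n = (253 − 2×32)×25 = 4725 mm² (U = 1.0, A_e = A_n). φR_n = 0.75 × 400 × 4725 = 1417.5 kN.
Block shear: shear path 2×[46+1×99] = 2×145 mm, A_gv = 7250, A_nv = 2×(145 − 1.5×32)×25 = 4850 mm²; tension across gage: (76 − 1×32)×25 = 1100 mm². R_n = min(0.6×400×4850, 0.6×250×7250) + 1.0×400×1100 = min(1164, 1087.5) + 440 = 1527.5 kN. φR_n = 0.75 × 1527.5 = 1145.6 kN.
Governing: min(805.6, 1530.0, 1417.5, 1145.6) = 805.6 kN → bolt shear.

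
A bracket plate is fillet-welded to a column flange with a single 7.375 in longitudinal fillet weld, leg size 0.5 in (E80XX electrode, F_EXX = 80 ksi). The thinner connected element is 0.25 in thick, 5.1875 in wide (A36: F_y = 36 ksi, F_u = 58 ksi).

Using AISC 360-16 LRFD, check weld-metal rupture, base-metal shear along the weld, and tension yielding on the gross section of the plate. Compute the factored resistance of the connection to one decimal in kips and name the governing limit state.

Weld metal: throat = 0.707×0.5 = 0.3535 in, L = 7.375 in. φR_n = 0.75 × 0.6 × 80 × 0.3535 × 7.375 = 93.9 kips.
Base metal shear (0.25 in plate): yield φR_n = 1.0×0.6×36×0.25×7.375 = 39.8 kips; rupture φR_n = 0.75×0.6×58×0.25×7.375 = 48.1 kips; take 39.8 kips (yield).
Tension yield (gross): A_g = 5.1875×0.25 = 1.2969 in². φR_n = 0.90 × 36 × 1.2969 = 42.0 kips.
Governing: min(93.9, 39.8, 42.0) = 39.8 kips → base-metal shear.

39.8 kips (base-metal shear governs)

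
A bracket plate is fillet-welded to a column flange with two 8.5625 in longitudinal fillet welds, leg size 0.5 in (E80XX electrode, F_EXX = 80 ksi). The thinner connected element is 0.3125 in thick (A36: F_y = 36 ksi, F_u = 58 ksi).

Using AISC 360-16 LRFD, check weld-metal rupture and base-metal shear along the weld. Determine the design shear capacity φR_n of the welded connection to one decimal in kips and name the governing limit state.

115.6 kips (base-metal shear governs)

Weld metal: throat = 0.707×0.5 = 0.3535 in, L = 2×8.5625 = 17.125 in. φR_n = 0.75 × 0.6 × 80 × 0.3535 × 17.125 = 217.9 kips.
Base metal shear (0.3125 in plate): yield φR_n = 1.0×0.6×36×0.3125×17.125 = 115.6 kips; rupture φR_n = 0.75×0.6×58×0.3125×17.125 = 139.7 kips; take 115.6 kips (yield).
Governing: min(217.9, 115.6) = 115.6 kips → base-metal shear.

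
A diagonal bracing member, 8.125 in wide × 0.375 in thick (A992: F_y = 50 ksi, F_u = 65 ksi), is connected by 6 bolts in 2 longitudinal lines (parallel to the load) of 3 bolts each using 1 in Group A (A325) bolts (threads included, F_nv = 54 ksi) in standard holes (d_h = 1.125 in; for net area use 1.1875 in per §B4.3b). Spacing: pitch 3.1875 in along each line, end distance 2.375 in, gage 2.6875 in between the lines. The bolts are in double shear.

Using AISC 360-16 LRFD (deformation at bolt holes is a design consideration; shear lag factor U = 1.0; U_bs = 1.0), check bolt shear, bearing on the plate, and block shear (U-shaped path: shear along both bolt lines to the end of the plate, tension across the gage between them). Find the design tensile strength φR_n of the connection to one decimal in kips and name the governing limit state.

154.2 kips (block shear governs)

Bolt shear: A_b = π(1)²/4 = 0.7854 in². φR_n = 0.75 × 54 × 0.7854 × 6 × 2 = 381.7 kips.
Bearing (0.375 in plate, F_u = 65 ksi): end bolts L_c = 2.375 − 1.125/2 = 1.8125, R_n = min(1.2×1.8125×0.375×65, 2.4×1×0.375×65) = 53.016 kips/bolt; interior L_c = 3.1875 − 1.125 = 2.0625, R_n = 58.5 kips/bolt. φR_n = 0.75 × (2×53.016 + 4×58.5) = 255.0 kips.
Block shear: shear path 2×[2.375+2×3.1875] = 2×8.75 in, A_gv = 6.5625, A_nv = 2×(8.75 − 2.5×1.1875)×0.375 = 4.3359 in²; tension across gage: (2.6875 − 1×1.1875)×0.375 = 0.5625 in². R_n = min(0.6×65×4.3359, 0.6×50×6.5625) + 1.0×65×0.5625 = min(169.1, 196.88) + 36.563 = 205.66 kips. φR_n = 0.75 × 205.66 = 154.2 kips.
Governing: min(381.7, 255.0, 154.2) = 154.2 kips → block shear.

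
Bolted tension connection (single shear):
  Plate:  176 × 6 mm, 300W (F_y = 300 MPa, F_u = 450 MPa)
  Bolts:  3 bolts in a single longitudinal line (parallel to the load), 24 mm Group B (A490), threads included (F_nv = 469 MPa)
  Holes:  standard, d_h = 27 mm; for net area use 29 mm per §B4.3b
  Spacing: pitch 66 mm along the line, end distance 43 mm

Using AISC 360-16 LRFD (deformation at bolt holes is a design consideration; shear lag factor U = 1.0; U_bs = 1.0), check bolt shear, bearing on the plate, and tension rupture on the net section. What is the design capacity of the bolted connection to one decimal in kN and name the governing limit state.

Bolt shear: A_b = π(24)²/4 = 452.39 mm². φR_n = 0.75 × 469 × 452.39 × 3 × 1 = 477.4 kN.
Bearing (6 mm plate, F_u = 450 MPa): end bolts L_c = 43 − 27/2 = 29.5, R_n = min(1.2×29.5×6×450, 2.4×24×6×450) = 95.58 kN/bolt; interior L_c = 66 − 27 = 39, R_n = 126.36 kN/bolt. φR_n = 0.75 × (1×95.58 + 2×126.36) = 261.2 kN.
Tension rupture (net): A_n = (176 − 1×29)×6 = 882 mm² (U = 1.0, A_e = A_n). φR_n = 0.75 × 450 × 882 = 297.7 kN.
Governing: min(477.4, 261.2, 297.7) = 261.2 kN → bearing.

261.2 kN (bearing governs)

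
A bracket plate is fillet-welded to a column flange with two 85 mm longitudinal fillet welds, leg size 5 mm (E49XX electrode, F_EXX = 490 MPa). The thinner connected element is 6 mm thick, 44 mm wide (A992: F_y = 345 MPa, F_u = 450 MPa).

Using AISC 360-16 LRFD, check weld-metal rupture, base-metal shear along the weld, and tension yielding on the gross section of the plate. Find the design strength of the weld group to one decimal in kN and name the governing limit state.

Weld metal: throat = 0.707×5 = 3.535 mm, L = 2×85 = 170 mm. φR_n = 0.75 × 0.6 × 490 × 3.535 × 170 = 132.5 kN.
Base metal shear (6 mm plate): yield φR_n = 1.0×0.6×345×6×170 = 211.1 kN; rupture φR_n = 0.75×0.6×450×6×170 = 206.6 kN; take 206.6 kN (rupture).
Tension yield (gross): A_g = 44×6 = 264 mm². φR_n = 0.90 × 345 × 264 = 82.0 kN.
Governing: min(132.5, 206.6, 82.0) = 82.0 kN → gross-section yield.

82.0 kN (gross-section yield governs)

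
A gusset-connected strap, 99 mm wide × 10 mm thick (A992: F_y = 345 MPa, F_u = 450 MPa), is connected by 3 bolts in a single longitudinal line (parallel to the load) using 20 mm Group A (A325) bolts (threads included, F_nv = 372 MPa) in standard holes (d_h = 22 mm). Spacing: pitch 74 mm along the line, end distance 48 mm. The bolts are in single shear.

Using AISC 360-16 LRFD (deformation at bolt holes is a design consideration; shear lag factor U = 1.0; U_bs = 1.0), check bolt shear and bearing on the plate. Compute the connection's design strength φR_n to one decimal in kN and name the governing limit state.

Bolt shear: A_b = π(20)²/4 = 314.16 mm². φR_n = 0.75 × 372 × 314.16 × 3 × 1 = 263.0 kN.
Bearing (10 mm plate, F_u = 450 MPa): end bolts L_c = 48 − 22/2 = 37, R_n = min(1.2×37×10×450, 2.4×20×10×450) = 199.8 kN/bolt; interior L_c = 74 − 22 = 52, R_n = 216 kN/bolt. φR_n = 0.75 × (1×199.8 + 2×216) = 473.9 kN.
Governing: min(263.0, 473.9) = 263.0 kN → bolt shear.

263.0 kN (bolt shear governs)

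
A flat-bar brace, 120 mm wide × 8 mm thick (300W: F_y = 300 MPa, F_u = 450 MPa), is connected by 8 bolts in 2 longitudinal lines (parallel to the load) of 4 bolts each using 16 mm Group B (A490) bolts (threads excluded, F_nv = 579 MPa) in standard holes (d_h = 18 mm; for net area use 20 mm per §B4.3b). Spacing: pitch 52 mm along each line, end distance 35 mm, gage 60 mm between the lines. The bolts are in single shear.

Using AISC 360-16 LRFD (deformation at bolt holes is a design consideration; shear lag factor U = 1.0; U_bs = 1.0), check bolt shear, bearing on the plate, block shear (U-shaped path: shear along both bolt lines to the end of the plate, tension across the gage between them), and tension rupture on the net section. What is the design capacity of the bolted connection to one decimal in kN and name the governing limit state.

Bolt shear: A_b = π(16)²/4 = 201.06 mm². φR_n = 0.75 × 579 × 201.06 × 8 × 1 = 698.5 kN.
Bearing (8 mm plate, F_u = 450 MPa): end bolts L_c = 35 − 18/2 = 26, R_n = min(1.2×26×8×450, 2.4×16×8×450) = 112.32 kN/bolt; interior L_c = 52 − 18 = 34, R_n = 138.24 kN/bolt. φR_n = 0.75 × (2×112.32 + 6×138.24) = 790.6 kN.
Block shear: shear path 2×[35+3×52] = 2×191 mm, A_gv = 3056, A_nv = 2×(191 − 3.5×20)×8 = 1936 mm²; tension across gage: (60 − 1×20)×8 = 320 mm². R_n = min(0.6×450×1936, 0.6×300×3056) + 1.0×450×320 = min(522.72, 550.08) + 144 = 666.72 kN. φR_n = 0.75 × 666.72 = 500.0 kN.
Tension rupture (net): A_n = (120 − 2×20)×8 = 640 mm² (U = 1.0, A_e = A_n). φR_n = 0.75 × 450 × 640 = 216.0 kN.
Governing: min(698.5, 790.6, 500.0, 216.0) = 216.0 kN → net-section rupture.

216.0 kN (net-section rupture governs)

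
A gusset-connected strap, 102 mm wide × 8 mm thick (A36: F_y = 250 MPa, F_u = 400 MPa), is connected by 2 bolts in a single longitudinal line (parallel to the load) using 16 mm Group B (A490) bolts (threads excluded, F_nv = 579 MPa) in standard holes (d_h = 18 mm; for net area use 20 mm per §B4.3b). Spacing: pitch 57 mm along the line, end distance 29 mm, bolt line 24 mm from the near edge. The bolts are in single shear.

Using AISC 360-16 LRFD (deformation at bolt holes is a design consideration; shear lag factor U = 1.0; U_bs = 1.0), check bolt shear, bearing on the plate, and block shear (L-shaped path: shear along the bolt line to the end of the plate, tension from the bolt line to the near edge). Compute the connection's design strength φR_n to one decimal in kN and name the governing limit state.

111.0 kN (block shear governs)

Bolt shear: A_b = π(16)²/4 = 201.06 mm². φR_n = 0.75 × 579 × 201.06 × 2 × 1 = 174.6 kN.
Bearing (8 mm plate, F_u = 400 MPa): end bolts L_c = 29 − 18/2 = 20, R_n = min(1.2×20×8×400, 2.4×16×8×400) = 76.8 kN/bolt; interior L_c = 57 − 18 = 39, R_n = 122.88 kN/bolt. φR_n = 0.75 × (1×76.8 + 1×122.88) = 149.8 kN.
Block shear: shear path 1×[29+1×57] = 1×86 mm, A_gv = 688, A_nv = 1×(86 − 1.5×20)×8 = 448 mm²; tension to near edge: (24 − 0.5×20)×8 = 112 mm². R_n = min(0.6×400×448, 0.6×250×688) + 1.0×400×112 = min(107.52, 103.2) + 44.8 = 148 kN. φR_n = 0.75 × 148 = 111.0 kN.
Governing: min(174.6, 149.8, 111.0) = 111.0 kN → block shear.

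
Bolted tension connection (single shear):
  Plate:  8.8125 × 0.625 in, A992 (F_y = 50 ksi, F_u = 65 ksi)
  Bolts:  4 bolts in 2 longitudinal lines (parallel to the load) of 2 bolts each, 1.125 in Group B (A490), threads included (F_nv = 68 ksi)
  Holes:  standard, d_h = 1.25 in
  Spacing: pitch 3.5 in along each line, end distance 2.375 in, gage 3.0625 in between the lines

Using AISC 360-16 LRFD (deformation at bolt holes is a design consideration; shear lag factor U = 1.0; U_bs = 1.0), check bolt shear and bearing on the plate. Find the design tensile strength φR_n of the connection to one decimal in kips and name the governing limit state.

Bolt shear: A_b = π(1.125)²/4 = 0.99402 in². φR_n = 0.75 × 68 × 0.99402 × 4 × 1 = 202.8 kips.
Bearing (0.625 in plate, F_u = 65 ksi): end bolts L_c = 2.375 − 1.25/2 = 1.75, R_n = min(1.2×1.75×0.625×65, 2.4×1.125×0.625×65) = 85.313 kips/bolt; interior L_c = 3.5 − 1.25 = 2.25, R_n = 109.69 kips/bolt. φR_n = 0.75 × (2×85.313 + 2×109.69) = 292.5 kips.
Governing: min(202.8, 292.5) = 202.8 kips → bolt shear.

202.8 kips (bolt shear governs)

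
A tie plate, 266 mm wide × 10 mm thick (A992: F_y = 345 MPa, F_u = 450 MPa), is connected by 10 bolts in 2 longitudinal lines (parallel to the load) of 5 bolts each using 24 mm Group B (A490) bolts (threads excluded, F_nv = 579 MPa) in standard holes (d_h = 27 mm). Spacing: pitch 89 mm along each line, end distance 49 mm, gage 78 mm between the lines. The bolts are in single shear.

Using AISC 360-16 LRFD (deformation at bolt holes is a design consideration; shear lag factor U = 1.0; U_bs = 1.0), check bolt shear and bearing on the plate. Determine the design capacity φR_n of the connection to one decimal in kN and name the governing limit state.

1842.8 kN (bearing governs)

Bolt shear: A_b = π(24)²/4 = 452.39 mm². φR_n = 0.75 × 579 × 452.39 × 10 × 1 = 1964.5 kN.
Bearing (10 mm plate, F_u = 450 MPa): end bolts L_c = 49 − 27/2 = 35.5, R_n = min(1.2×35.5×10×450, 2.4×24×10×450) = 191.7 kN/bolt; interior L_c = 89 − 27 = 62, R_n = 259.2 kN/bolt. φR_n = 0.75 × (2×191.7 + 8×259.2) = 1842.8 kN.
Governing: min(1964.5, 1842.8) = 1842.8 kN → bearing.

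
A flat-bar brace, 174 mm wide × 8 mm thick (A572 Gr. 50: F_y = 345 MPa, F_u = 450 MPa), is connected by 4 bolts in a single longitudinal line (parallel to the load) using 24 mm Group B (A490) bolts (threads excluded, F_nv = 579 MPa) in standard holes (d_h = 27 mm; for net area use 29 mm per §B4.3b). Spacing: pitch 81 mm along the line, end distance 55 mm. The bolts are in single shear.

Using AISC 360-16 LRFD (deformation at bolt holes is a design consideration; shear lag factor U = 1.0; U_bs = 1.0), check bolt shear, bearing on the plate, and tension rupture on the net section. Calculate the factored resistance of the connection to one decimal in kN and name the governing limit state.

Bolt shear: A_b = π(24)²/4 = 452.39 mm². φR_n = 0.75 × 579 × 452.39 × 4 × 1 = 785.8 kN.
Bearing (8 mm plate, F_u = 450 MPa): end bolts L_c = 55 − 27/2 = 41.5, R_n = min(1.2×41.5×8×450, 2.4×24×8×450) = 179.28 kN/bolt; interior L_c = 81 − 27 = 54, R_n = 207.36 kN/bolt. φR_n = 0.75 × (1×179.28 + 3×207.36) = 601.0 kN.
Tension rupture (net): A_n = (174 − 1×29)×8 = 1160 mm² (U = 1.0, A_e = A_n). φR_n = 0.75 × 450 × 1160 = 391.5 kN.
Governing: min(785.8, 601.0, 391.5) = 391.5 kN → net-section rupture.

391.5 kN (net-section rupture governs)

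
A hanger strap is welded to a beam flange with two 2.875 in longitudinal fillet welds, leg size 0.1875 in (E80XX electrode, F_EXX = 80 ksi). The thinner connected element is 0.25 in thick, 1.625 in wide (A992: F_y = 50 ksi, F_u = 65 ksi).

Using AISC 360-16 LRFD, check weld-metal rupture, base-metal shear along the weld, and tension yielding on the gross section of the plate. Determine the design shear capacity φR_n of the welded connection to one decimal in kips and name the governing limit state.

18.3 kips (gross-section yield governs)

Weld metal: throat = 0.707×0.1875 = 0.13256 in, L = 2×2.875 = 5.75 in. φR_n = 0.75 × 0.6 × 80 × 0.13256 × 5.75 = 27.4 kips.
Base metal shear (0.25 in plate): yield φR_n = 1.0×0.6×50×0.25×5.75 = 43.1 kips; rupture φR_n = 0.75×0.6×65×0.25×5.75 = 42.0 kips; take 42.0 kips (rupture).
Tension yield (gross): A_g = 1.625×0.25 = 0.40625 in². φR_n = 0.90 × 50 × 0.40625 = 18.3 kips.
Governing: min(27.4, 42.0, 18.3) = 18.3 kips → gross-section yield.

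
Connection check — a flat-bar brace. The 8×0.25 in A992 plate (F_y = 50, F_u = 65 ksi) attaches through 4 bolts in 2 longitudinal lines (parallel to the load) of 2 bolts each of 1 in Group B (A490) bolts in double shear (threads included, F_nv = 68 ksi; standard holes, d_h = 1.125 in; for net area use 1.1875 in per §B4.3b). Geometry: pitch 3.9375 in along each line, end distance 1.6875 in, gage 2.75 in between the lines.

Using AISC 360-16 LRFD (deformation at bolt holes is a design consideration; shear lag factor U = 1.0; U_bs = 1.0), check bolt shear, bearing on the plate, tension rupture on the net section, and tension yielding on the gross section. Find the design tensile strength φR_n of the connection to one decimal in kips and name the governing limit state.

68.6 kips (net-section rupture governs)

Bolt shear: A_b = π(1)²/4 = 0.7854 in². φR_n = 0.75 × 68 × 0.7854 × 4 × 2 = 320.4 kips.
Bearing (0.25 in plate, F_u = 65 ksi): end bolts L_c = 1.6875 − 1.125/2 = 1.125, R_n = min(1.2×1.125×0.25×65, 2.4×1×0.25×65) = 21.938 kips/bolt; interior L_c = 3.9375 − 1.125 = 2.8125, R_n = 39 kips/bolt. φR_n = 0.75 × (2×21.938 + 2×39) = 91.4 kips.
Tension rupture (net): A_n = (8 − 2×1.1875)×0.25 = 1.4063 in² (U = 1.0, A_e = A_n). φR_n = 0.75 × 65 × 1.4063 = 68.6 kips.
Tension yield (gross): A_g = 8×0.25 = 2 in². φR_n = 0.90 × 50 × 2 = 90.0 kips.
Governing: min(320.4, 91.4, 68.6, 90.0) = 68.6 kips → net-section rupture.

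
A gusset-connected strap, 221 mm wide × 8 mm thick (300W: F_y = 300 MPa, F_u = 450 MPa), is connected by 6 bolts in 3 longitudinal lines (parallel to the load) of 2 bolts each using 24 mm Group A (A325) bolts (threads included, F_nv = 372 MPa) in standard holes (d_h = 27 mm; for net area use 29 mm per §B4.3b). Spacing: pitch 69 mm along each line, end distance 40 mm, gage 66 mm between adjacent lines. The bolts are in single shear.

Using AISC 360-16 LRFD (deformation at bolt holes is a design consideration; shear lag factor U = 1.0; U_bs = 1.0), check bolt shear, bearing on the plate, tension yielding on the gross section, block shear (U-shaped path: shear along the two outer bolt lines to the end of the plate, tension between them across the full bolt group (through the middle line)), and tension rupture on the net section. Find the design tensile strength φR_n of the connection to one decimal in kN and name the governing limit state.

Bolt shear: A_b = π(24)²/4 = 452.39 mm². φR_n = 0.75 × 372 × 452.39 × 6 × 1 = 757.3 kN.
Bearing (8 mm plate, F_u = 450 MPa): end bolts L_c = 40 − 27/2 = 26.5, R_n = min(1.2×26.5×8×450, 2.4×24×8×450) = 114.48 kN/bolt; interior L_c = 69 − 27 = 42, R_n = 181.44 kN/bolt. φR_n = 0.75 × (3×114.48 + 3×181.44) = 665.8 kN.
Tension yield (gross): A_g = 221×8 = 1768 mm². φR_n = 0.90 × 300 × 1768 = 477.4 kN.
Block shear: shear path 2×[40+1×69] = 2×109 mm, A_gv = 1744, A_nv = 2×(109 − 1.5×29)×8 = 1048 mm²; tension across gage: (132 − 2×29)×8 = 592 mm². R_n = min(0.6×450×1048, 0.6×300×1744) + 1.0×450×592 = min(282.96, 313.92) + 266.4 = 549.36 kN. φR_n = 0.75 × 549.36 = 412.0 kN.
Tension rupture (net): A_n = (221 − 3×29)×8 = 1072 mm² (U = 1.0, A_e = A_n). φR_n = 0.75 × 450 × 1072 = 361.8 kN.
Governing: min(757.3, 665.8, 477.4, 412.0, 361.8) = 361.8 kN → net-section rupture.

361.8 kN (net-section rupture governs)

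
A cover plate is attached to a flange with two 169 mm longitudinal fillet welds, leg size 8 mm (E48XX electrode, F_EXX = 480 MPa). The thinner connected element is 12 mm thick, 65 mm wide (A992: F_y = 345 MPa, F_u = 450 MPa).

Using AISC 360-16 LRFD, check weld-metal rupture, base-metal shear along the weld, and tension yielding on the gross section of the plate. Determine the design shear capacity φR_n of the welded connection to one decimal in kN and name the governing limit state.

242.2 kN (gross-section yield governs)

Weld metal: throat = 0.707×8 = 5.656 mm, L = 2×169 = 338 mm. φR_n = 0.75 × 0.6 × 480 × 5.656 × 338 = 412.9 kN.
Base metal shear (12 mm plate): yield φR_n = 1.0×0.6×345×12×338 = 839.6 kN; rupture φR_n = 0.75×0.6×450×12×338 = 821.3 kN; take 821.3 kN (rupture).
Tension yield (gross): A_g = 65×12 = 780 mm². φR_n = 0.90 × 345 × 780 = 242.2 kN.
Governing: min(412.9, 821.3, 242.2) = 242.2 kN → gross-section yield.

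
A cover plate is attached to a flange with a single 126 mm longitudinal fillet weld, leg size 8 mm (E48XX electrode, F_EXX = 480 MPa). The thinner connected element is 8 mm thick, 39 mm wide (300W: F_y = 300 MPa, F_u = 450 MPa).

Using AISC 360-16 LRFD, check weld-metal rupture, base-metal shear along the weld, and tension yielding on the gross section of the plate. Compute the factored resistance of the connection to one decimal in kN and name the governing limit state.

84.2 kN (gross-section yield governs)

Weld metal: throat = 0.707×8 = 5.656 mm, L = 126 mm. φR_n = 0.75 × 0.6 × 480 × 5.656 × 126 = 153.9 kN.
Base metal shear (8 mm plate): yield φR_n = 1.0×0.6×300×8×126 = 181.4 kN; rupture φR_n = 0.75×0.6×450×8×126 = 204.1 kN; take 181.4 kN (yield).
Tension yield (gross): A_g = 39×8 = 312 mm². φR_n = 0.90 × 300 × 312 = 84.2 kN.
Governing: min(153.9, 181.4, 84.2) = 84.2 kN → gross-section yield.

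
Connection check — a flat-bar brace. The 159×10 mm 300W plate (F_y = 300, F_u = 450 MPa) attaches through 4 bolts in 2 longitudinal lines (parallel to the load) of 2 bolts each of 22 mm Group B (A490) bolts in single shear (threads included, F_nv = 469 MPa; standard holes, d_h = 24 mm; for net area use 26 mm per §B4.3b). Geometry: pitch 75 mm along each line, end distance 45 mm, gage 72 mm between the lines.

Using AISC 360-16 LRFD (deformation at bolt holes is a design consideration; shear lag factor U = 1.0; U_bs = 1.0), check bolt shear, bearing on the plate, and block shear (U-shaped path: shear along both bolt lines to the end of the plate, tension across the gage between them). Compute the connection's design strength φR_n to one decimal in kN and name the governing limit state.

479.3 kN (block shear governs)

Bolt shear: A_b = π(22)²/4 = 380.13 mm². φR_n = 0.75 × 469 × 380.13 × 4 × 1 = 534.8 kN.
Bearing (10 mm plate, F_u = 450 MPa): end bolts L_c = 45 − 24/2 = 33, R_n = min(1.2×33×10×450, 2.4×22×10×450) = 178.2 kN/bolt; interior L_c = 75 − 24 = 51, R_n = 237.6 kN/bolt. φR_n = 0.75 × (2×178.2 + 2×237.6) = 623.7 kN.
Block shear: shear path 2×[45+1×75] = 2×120 mm, A_gv = 2400, A_nv = 2×(120 − 1.5×26)×10 = 1620 mm²; tension across gage: (72 − 1×26)×10 = 460 mm². R_n = min(0.6×450×1620, 0.6×300×2400) + 1.0×450×460 = min(437.4, 432) + 207 = 639 kN. φR_n = 0.75 × 639 = 479.3 kN.
Governing: min(534.8, 623.7, 479.3) = 479.3 kN → block shear.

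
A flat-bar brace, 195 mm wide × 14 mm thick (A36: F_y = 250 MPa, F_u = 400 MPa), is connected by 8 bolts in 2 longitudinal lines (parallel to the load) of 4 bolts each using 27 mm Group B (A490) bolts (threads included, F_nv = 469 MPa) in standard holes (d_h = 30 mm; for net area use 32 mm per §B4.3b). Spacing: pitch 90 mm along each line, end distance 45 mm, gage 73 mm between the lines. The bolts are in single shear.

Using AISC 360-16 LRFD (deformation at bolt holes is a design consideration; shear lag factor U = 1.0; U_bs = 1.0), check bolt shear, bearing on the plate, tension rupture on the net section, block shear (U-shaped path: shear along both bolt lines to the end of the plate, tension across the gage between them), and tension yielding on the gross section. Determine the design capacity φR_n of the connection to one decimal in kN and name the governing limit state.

550.2 kN (net-section rupture governs)

Bolt shear: A_b = π(27)²/4 = 572.56 mm². φR_n = 0.75 × 469 × 572.56 × 8 × 1 = 1611.2 kN.
Bearing (14 mm plate, F_u = 400 MPa): end bolts L_c = 45 − 30/2 = 30, R_n = min(1.2×30×14×400, 2.4×27×14×400) = 201.6 kN/bolt; interior L_c = 90 − 30 = 60, R_n = 362.88 kN/bolt. φR_n = 0.75 × (2×201.6 + 6×362.88) = 1935.4 kN.
Tension rupture (net): A_n = (195 − 2×32)×14 = 1834 mm² (U = 1.0, A_e = A_n). φR_n = 0.75 × 400 × 1834 = 550.2 kN.
Block shear: shear path 2×[45+3×90] = 2×315 mm, A_gv = 8820, A_nv = 2×(315 − 3.5×32)×14 = 5684 mm²; tension across gage: (73 − 1×32)×14 = 574 mm². R_n = min(0.6×400×5684, 0.6×250×8820) + 1.0×400×574 = min(1364.2, 1323) + 229.6 = 1552.6 kN. φR_n = 0.75 × 1552.6 = 1164.5 kN.
Tension yield (gross): A_g = 195×14 = 2730 mm². φR_n = 0.90 × 250 × 2730 = 614.3 kN.
Governing: min(1611.2, 1935.4, 550.2, 1164.5, 614.3) = 550.2 kN → net-section rupture.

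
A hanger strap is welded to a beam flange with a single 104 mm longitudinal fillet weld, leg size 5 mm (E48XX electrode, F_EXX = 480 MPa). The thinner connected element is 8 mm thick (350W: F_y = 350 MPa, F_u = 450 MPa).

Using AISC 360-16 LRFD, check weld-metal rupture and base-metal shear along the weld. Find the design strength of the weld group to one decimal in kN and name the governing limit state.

79.4 kN (weld metal governs)

Weld metal: throat = 0.707×5 = 3.535 mm, L = 104 mm. φR_n = 0.75 × 0.6 × 480 × 3.535 × 104 = 79.4 kN.
Base metal shear (8 mm plate): yield φR_n = 1.0×0.6×350×8×104 = 174.7 kN; rupture φR_n = 0.75×0.6×450×8×104 = 168.5 kN; take 168.5 kN (rupture).
Governing: min(79.4, 168.5) = 79.4 kN → weld metal.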